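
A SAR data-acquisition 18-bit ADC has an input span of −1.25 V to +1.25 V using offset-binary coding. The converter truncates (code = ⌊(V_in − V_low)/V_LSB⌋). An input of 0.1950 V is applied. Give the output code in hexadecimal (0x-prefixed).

code 0x24FDF (decimal 151519)

LSB = 2.5 V / 262144 = 9.54 µV.
(V_in − V_low)/LSB = (0.1950 − (−1.25)) / 9.53674e-06 = 151519.232.
Floor → code 151519.
In hexadecimal (0x-prefixed): 0x24FDF.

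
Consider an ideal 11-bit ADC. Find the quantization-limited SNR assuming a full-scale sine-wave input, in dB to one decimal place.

SNR ≈ 6.02·N + 1.76 dB = 6.02·11 + 1.76 = 67.98 dB.

68.0 dB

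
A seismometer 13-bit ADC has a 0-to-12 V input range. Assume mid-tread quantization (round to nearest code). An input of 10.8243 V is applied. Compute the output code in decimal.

LSB = 12 V / 8192 = 1.465 mV.
(V_in − V_low)/LSB = (10.8243 − 0) / 0.00146484 = 7389.389.
round(7389.389) = 7389.

code 7389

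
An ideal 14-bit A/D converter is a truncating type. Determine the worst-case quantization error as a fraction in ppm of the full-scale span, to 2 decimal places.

Truncating → worst-case error = 1 LSB = V_FS/2^14, so 1e+06/16384 = 61.0352 ppm of full scale.

61.04 ppm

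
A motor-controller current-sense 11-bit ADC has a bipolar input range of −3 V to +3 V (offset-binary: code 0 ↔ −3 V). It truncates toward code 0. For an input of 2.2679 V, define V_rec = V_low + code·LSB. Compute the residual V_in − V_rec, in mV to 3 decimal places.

0.322 mV

One LSB is 6 V / 2048 = 2.930 mV.
(2.2679 − (−3))/0.00292969 = 1798.1099; ⌊·⌋ gives code 1798.
Reconstructed: 2.2675781 V.
Difference: 0.000321875 V → 0.322 mV.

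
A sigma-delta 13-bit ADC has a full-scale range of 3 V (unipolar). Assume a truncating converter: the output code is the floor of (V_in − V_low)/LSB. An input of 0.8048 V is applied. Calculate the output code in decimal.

LSB = 3 V / 8192 = 366.21 µV.
Input sits at 2197.641 steps above V_low.
Floor → code 2197.

code 2197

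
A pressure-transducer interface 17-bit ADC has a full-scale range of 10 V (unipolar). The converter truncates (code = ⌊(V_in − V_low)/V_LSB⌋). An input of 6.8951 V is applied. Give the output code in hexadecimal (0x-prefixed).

code 0x16107 (decimal 90375)

Full-scale span = 10 V; LSB = 10/2^17 = 76.29 µV.
(V_in − V_low)/LSB = (6.8951 − 0) / 7.62939e-05 = 90375.455.
⌊·⌋(90375.455) = 90375.
In hexadecimal (0x-prefixed): 0x16107.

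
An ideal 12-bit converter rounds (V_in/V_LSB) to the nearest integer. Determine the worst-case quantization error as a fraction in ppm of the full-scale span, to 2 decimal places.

Rounding → worst-case error = ½ LSB = V_FS/2^13, so 1e+06/8192 = 122.07 ppm of full scale.

122.07 ppm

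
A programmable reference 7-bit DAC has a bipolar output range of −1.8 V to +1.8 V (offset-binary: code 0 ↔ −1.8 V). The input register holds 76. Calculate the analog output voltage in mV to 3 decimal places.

LSB = 3.6 V / 2^7 = 28.125 mV.
V_out = (−1.8) + 76 × 0.028125 V = 0.3375 V.
= 337.500 mV.

337.500 mV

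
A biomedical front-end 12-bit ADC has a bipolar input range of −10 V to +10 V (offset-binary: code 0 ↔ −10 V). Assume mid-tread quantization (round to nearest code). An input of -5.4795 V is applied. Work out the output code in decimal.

Full-scale span = 20 V; LSB = 20/2^12 = 4.883 mV.
(V_in − V_low)/LSB = (-5.4795 − (−10)) / 0.00488281 = 925.798.
Round → code 926.

code 926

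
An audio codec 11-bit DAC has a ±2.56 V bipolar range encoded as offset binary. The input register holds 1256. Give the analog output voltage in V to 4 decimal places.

0.5800 V

LSB = 5.12 V / 2^11 = 2.500 mV.
V_out = (−2.56) + 1256 × 0.0025 V = 0.58 V.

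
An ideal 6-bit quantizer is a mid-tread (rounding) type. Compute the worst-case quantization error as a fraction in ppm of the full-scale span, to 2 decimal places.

7812.50 ppm

Rounding → worst-case error = ½ LSB = V_FS/2^7, so 1e+06/128 = 7812.5 ppm of full scale.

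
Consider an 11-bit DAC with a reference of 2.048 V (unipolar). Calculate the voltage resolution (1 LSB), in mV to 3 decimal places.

1.000 mV

Full-scale span = 2.048 V.
LSB = 2.048 / 2^11 = 2.048 / 2048 = 0.001 V = 1.000 mV.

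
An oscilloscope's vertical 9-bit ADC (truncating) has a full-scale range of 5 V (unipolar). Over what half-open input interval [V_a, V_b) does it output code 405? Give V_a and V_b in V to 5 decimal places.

LSB = 5/2^9 = 9.766 mV.
V_a = V_low + 405·LSB = 3.95508 V; V_b = V_low + 406·LSB = 3.96484 V.

[3.95508 V, 3.96484 V)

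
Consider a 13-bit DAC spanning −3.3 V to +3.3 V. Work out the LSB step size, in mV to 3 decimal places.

0.806 mV

Full-scale span = 6.6 V.
LSB = 6.6 / 2^13 = 6.6 / 8192 = 0.000805664 V = 0.806 mV.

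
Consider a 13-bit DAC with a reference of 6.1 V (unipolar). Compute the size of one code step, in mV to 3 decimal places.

Full-scale span = 6.1 V.
LSB = 6.1 / 2^13 = 6.1 / 8192 = 0.000744629 V = 0.745 mV.

0.745 mV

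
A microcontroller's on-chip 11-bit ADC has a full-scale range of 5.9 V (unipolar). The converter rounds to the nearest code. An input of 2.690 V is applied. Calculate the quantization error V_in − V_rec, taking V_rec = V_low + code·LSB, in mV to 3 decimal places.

-0.723 mV

LSB = 5.9/2^11 = 2.881 mV.
(2.690 − 0)/0.00288086 = 933.7492; round gives code 934.
Code 934 maps back to 0 + 934×0.00288086 V = 2.6907227 V.
V_in − V_rec = -0.000722656 V = -0.723 mV.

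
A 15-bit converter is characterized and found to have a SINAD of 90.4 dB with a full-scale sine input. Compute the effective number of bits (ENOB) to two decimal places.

ENOB = (SINAD − 1.76) / 6.02 = (90.4 − 1.76)/6.02 = 14.724.

14.72 bits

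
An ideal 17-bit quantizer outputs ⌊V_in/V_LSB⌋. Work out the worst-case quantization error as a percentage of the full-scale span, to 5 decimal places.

Truncating → worst-case error = 1 LSB = V_FS/2^17, so 100/131072 = 0.000762939 % of full scale.

0.00076 %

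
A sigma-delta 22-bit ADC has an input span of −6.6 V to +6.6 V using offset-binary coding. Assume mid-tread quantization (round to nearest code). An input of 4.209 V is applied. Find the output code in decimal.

With 4194304 levels over 13.2 V, one step is 3.15 µV.
(V_in − V_low)/LSB = (4.209 − (−6.6)) / 3.14713e-06 = 3434563.025.
So the output code is 3434563.

code 3434563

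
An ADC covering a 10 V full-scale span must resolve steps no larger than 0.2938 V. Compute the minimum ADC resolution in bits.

Number of steps required ≥ 10 V / 0.2938 V = 34.04.
Need 2^N ≥ 34.04; 2^5 = 32, 2^6 = 64.
Minimum N = 6.

6 bits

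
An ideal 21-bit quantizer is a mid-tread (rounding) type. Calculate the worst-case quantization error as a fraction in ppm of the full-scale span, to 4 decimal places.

0.2384 ppm

Rounding → worst-case error = ½ LSB = V_FS/2^22, so 1e+06/4194304 = 0.238419 ppm of full scale.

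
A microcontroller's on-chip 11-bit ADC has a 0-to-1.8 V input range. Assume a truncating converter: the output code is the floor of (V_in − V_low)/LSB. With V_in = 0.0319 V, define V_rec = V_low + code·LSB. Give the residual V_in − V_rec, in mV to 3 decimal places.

0.259 mV

Step size: 1.8 V ÷ 2^11 = 0.879 mV.
Scaled input = 36.2951 LSBs, so code = 36.
Reconstructed: 0.031640625 V.
V_in − V_rec = 0.000259375 V = 0.259 mV.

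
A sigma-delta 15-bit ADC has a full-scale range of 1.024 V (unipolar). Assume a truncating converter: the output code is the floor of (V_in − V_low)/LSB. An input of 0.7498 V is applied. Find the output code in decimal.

LSB = 1.024 V / 32768 = 31.25 µV.
(0.7498 − 0) / 3.125e-05 = 23993.600 LSBs.
Floor → code 23993.

code 23993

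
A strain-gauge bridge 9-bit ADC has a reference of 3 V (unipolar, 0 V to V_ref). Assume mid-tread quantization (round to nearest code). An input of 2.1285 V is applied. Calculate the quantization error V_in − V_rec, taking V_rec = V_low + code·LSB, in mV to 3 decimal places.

1.547 mV

LSB = 3/2^9 = 5.859 mV.
Scaled input = 363.2640 LSBs, so code = 363.
Reconstructed: 2.1269531 V.
Difference: 0.00154688 V → 1.547 mV.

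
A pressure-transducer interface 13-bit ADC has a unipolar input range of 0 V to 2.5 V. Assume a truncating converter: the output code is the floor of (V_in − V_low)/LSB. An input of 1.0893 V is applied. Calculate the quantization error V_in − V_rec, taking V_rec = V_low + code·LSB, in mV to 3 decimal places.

0.128 mV

One LSB is 2.5 V / 8192 = 305.18 µV.
(V_in − V_low)/LSB = (1.0893 − 0)/0.000305176 = 3569.4182 → code 3569 (floor).
Code 3569 maps back to 0 + 3569×0.000305176 V = 1.0891724 V.
Difference: 0.000127637 V → 0.128 mV.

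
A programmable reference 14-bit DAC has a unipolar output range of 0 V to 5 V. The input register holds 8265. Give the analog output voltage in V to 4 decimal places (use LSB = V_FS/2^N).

2.5223 V

LSB = 5 V / 2^14 = 305.18 µV.
V_out = 0 + 8265 × 0.000305176 V = 2.52228 V.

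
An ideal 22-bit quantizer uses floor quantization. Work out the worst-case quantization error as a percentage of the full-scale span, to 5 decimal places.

Truncating → worst-case error = 1 LSB = V_FS/2^22, so 100/4194304 = 2.38419e-05 % of full scale.

0.00002 %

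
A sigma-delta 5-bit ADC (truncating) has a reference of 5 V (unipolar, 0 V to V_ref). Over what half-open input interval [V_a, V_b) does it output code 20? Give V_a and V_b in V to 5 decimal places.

[3.12500 V, 3.28125 V)

LSB = 5/2^5 = 156.250 mV.
V_a = V_low + 20·LSB = 3.125 V; V_b = V_low + 21·LSB = 3.28125 V.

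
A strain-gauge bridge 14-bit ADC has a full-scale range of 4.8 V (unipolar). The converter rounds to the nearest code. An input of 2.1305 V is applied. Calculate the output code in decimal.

code 7272

With 16384 levels over 4.8 V, one step is 292.97 µV.
(V_in − V_low)/LSB = (2.1305 − 0) / 0.000292969 = 7272.107.
round(7272.107) = 7272.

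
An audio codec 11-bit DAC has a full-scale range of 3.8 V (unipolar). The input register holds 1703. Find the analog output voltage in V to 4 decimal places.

3.1599 V

LSB = 3.8 V / 2^11 = 1.855 mV.
V_out = 0 + 1703 × 0.00185547 V = 3.15986 V.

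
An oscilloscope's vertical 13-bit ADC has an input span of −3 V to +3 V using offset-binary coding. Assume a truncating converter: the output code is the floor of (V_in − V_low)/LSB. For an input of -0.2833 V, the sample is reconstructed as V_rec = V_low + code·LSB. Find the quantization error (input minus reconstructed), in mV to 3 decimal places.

Step size: 6 V ÷ 2^13 = 0.732 mV.
Scaled input = 3709.2011 LSBs, so code = 3709.
V_rec = (−3) + 3709·0.000732422 = -0.28344727 V.
Difference: 0.000147266 V → 0.147 mV.

0.147 mV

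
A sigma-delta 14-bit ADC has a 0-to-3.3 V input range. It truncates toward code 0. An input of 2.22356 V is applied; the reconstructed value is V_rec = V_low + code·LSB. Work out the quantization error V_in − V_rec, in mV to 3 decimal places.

0.129 mV

LSB = 3.3/2^14 = 201.42 µV.
(V_in − V_low)/LSB = (2.22356 − 0)/0.000201416 = 11039.6385 → code 11039 (floor).
Reconstructed: 2.2234314 V.
V_in − V_rec = 0.000128604 V = 0.129 mV.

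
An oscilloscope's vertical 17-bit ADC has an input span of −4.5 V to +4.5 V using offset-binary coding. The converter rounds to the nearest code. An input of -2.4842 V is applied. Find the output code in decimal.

With 131072 levels over 9 V, one step is 68.66 µV.
(-2.4842 − (−4.5)) / 6.86646e-05 = 29357.215 LSBs.
Round → code 29357.

code 29357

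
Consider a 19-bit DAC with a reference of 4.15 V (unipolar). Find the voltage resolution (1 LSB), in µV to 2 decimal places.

7.92 µV

Full-scale span = 4.15 V.
LSB = 4.15 / 2^19 = 4.15 / 524288 = 7.9155e-06 V = 7.92 µV.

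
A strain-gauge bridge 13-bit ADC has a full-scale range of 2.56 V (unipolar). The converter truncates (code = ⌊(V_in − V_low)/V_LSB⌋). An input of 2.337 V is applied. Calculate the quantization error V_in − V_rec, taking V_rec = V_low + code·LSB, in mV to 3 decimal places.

One LSB is 2.56 V / 8192 = 312.50 µV.
(2.337 − 0)/0.0003125 = 7478.4000; ⌊·⌋ gives code 7478.
Code 7478 maps back to 0 + 7478×0.0003125 V = 2.336875 V.
Error = 2.337 − 2.336875 = 0.000125 V = 0.125 mV.

0.125 mV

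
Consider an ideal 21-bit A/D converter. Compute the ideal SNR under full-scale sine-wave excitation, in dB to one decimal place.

SNR ≈ 6.02·N + 1.76 dB = 6.02·21 + 1.76 = 128.18 dB.

128.2 dB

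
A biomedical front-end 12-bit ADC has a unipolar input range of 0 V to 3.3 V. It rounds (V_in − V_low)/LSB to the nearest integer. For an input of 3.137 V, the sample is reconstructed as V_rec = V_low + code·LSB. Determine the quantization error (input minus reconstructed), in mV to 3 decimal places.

Step size: 3.3 V ÷ 2^12 = 0.806 mV.
(V_in − V_low)/LSB = (3.137 − 0)/0.000805664 = 3893.6824 → code 3894 (round).
V_rec = 0 + 3894·0.000805664 = 3.1372559 V.
Difference: -0.000255859 V → -0.256 mV.

-0.256 mV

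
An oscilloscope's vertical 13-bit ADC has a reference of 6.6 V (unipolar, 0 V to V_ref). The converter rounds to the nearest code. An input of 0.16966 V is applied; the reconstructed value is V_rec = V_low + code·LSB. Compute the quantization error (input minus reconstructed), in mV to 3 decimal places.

One LSB is 6.6 V / 8192 = 0.806 mV.
(0.16966 − 0)/0.000805664 = 210.5840; round gives code 211.
Code 211 maps back to 0 + 211×0.000805664 V = 0.16999512 V.
Error = 0.16966 − 0.16999512 = -0.000335117 V = -0.335 mV.

-0.335 mV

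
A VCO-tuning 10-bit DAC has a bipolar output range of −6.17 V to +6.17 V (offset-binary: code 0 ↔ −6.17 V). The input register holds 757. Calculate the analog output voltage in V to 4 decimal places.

LSB = 12.34 V / 2^10 = 12.051 mV.
V_out = (−6.17) + 757 × 0.0120508 V = 2.95244 V.

2.9524 V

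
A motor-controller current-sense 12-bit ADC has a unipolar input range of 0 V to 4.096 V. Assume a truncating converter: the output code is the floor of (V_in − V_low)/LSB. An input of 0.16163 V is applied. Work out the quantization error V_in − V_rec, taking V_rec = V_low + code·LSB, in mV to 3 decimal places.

LSB = 4.096/2^12 = 1.000 mV.
(V_in − V_low)/LSB = (0.16163 − 0)/0.001 = 161.6300 → code 161 (floor).
Reconstructed: 0.161 V.
V_in − V_rec = 0.00063 V = 0.630 mV.

0.630 mV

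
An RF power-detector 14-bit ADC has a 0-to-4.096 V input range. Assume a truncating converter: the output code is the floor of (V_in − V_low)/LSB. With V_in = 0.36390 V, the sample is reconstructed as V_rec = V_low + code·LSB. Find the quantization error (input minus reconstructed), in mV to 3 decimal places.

Step size: 4.096 V ÷ 2^14 = 250.00 µV.
Scaled input = 1455.6000 LSBs, so code = 1455.
V_rec = 0 + 1455·0.00025 = 0.36375 V.
V_in − V_rec = 0.00015 V = 0.150 mV.

0.150 mV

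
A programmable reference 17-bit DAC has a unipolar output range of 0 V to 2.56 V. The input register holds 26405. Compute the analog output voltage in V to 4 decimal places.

0.5157 V

LSB = 2.56 V / 2^17 = 19.53 µV.
V_out = 0 + 26405 × 1.95313e-05 V = 0.515723 V.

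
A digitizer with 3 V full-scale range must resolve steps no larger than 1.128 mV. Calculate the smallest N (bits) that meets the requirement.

12 bits

Number of steps required ≥ 3 V / 1.128 mV = 2659.57.
Need 2^N ≥ 2659.57; 2^11 = 2048, 2^12 = 4096.
Minimum N = 12.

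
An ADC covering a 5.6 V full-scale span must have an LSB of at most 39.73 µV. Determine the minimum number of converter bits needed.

18 bits

Number of steps required ≥ 5.6 V / 39.73 µV = 140951.42.
Need 2^N ≥ 140951.42; 2^17 = 131072, 2^18 = 262144.
Minimum N = 18.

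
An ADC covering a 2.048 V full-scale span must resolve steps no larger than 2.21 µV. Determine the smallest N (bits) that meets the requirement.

20 bits

Number of steps required ≥ 2.048 V / 2.21 µV = 926696.83.
Need 2^N ≥ 926696.83; 2^19 = 524288, 2^20 = 1048576.
Minimum N = 20.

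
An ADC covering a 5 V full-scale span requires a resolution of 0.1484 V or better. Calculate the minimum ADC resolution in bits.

6 bits

Number of steps required ≥ 5 V / 0.1484 V = 33.69.
Need 2^N ≥ 33.69; 2^5 = 32, 2^6 = 64.
Minimum N = 6.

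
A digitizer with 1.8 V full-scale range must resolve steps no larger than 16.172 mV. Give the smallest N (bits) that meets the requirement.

Number of steps required ≥ 1.8 V / 16.172 mV = 111.30.
Need 2^N ≥ 111.30; 2^6 = 64, 2^7 = 128.
Minimum N = 7.

7 bits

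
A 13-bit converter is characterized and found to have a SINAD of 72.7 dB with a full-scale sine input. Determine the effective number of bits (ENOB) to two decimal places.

ENOB = (SINAD − 1.76) / 6.02 = (72.7 − 1.76)/6.02 = 11.784.

11.78 bits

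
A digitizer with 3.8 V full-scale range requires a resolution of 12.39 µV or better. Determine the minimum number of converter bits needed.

Number of steps required ≥ 3.8 V / 12.39 µV = 306698.95.
Need 2^N ≥ 306698.95; 2^18 = 262144, 2^19 = 524288.
Minimum N = 19.

19 bits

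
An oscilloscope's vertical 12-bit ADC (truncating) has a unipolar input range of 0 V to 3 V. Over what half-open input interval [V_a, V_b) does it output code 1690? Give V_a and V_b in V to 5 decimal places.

LSB = 3/2^12 = 0.732 mV.
V_a = V_low + 1690·LSB = 1.23779 V; V_b = V_low + 1691·LSB = 1.23853 V.

[1.23779 V, 1.23853 V)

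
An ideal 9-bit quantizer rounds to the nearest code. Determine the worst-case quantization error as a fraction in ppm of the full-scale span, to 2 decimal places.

976.56 ppm

Rounding → worst-case error = ½ LSB = V_FS/2^10, so 1e+06/1024 = 976.562 ppm of full scale.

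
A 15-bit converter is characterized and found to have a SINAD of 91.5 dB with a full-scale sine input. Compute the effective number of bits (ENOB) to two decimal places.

14.91 bits

ENOB = (SINAD − 1.76) / 6.02 = (91.5 − 1.76)/6.02 = 14.907.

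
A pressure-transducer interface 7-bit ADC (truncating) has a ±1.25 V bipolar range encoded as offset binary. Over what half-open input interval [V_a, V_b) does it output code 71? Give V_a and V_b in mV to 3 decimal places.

LSB = 2.5/2^7 = 19.531 mV.
V_a = V_low + 71·LSB = 0.136719 V; V_b = V_low + 72·LSB = 0.15625 V.

[136.719 mV, 156.250 mV)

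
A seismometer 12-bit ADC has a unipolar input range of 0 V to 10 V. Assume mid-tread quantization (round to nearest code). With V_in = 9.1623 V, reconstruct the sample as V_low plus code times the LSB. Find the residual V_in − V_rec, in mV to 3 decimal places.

One LSB is 10 V / 4096 = 2.441 mV.
(V_in − V_low)/LSB = (9.1623 − 0)/0.00244141 = 3752.8781 → code 3753 (round).
V_rec = 0 + 3753·0.00244141 = 9.1625977 V.
Error = 9.1623 − 9.1625977 = -0.000297656 V = -0.298 mV.

-0.298 mV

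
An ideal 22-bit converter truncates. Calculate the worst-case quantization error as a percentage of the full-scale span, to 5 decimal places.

Truncating → worst-case error = 1 LSB = V_FS/2^22, so 100/4194304 = 2.38419e-05 % of full scale.

0.00002 %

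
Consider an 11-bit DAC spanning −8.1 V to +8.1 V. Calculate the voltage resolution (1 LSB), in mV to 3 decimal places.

Full-scale span = 16.2 V.
LSB = 16.2 / 2^11 = 16.2 / 2048 = 0.00791016 V = 7.910 mV.

7.910 mV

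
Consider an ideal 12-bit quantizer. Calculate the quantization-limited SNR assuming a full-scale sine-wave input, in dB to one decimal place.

74.0 dB

SNR ≈ 6.02·N + 1.76 dB = 6.02·12 + 1.76 = 74.00 dB.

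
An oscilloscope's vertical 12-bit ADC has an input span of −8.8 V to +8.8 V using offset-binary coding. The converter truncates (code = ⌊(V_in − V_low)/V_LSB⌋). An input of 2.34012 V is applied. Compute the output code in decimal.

LSB = 17.6 V / 4096 = 4.297 mV.
(2.34012 − (−8.8)) / 0.00429688 = 2592.610 LSBs.
Floor → code 2592.

code 2592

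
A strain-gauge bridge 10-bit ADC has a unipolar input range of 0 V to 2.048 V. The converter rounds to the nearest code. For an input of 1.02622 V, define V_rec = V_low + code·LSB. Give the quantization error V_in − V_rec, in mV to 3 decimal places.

0.220 mV

Step size: 2.048 V ÷ 2^10 = 2.000 mV.
(1.02622 − 0)/0.002 = 513.1100; round gives code 513.
V_rec = 0 + 513·0.002 = 1.026 V.
Difference: 0.00022 V → 0.220 mV.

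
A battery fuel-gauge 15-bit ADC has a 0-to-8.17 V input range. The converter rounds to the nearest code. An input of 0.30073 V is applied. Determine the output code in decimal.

code 1206

LSB = 8.17 V / 32768 = 249.33 µV.
(V_in − V_low)/LSB = (0.30073 − 0) / 0.000249329 = 1206.159.
So the output code is 1206.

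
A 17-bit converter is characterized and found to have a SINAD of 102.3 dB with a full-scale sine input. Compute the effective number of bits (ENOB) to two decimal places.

ENOB = (SINAD − 1.76) / 6.02 = (102.3 − 1.76)/6.02 = 16.701.

16.70 bits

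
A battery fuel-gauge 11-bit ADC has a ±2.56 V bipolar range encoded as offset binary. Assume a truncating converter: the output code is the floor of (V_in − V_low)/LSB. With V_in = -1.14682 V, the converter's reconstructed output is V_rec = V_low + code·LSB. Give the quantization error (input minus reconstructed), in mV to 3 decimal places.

0.680 mV

Step size: 5.12 V ÷ 2^11 = 2.500 mV.
(V_in − V_low)/LSB = (-1.14682 − (−2.56))/0.0025 = 565.2720 → code 565 (floor).
V_rec = (−2.56) + 565·0.0025 = -1.1475 V.
Error = -1.14682 − (−1.1475) = 0.00068 V = 0.680 mV.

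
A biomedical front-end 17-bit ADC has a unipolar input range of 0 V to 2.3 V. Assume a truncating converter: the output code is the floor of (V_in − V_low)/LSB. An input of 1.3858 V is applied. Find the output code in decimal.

code 78973

Full-scale span = 2.3 V; LSB = 2.3/2^17 = 17.55 µV.
(V_in − V_low)/LSB = (1.3858 − 0) / 1.75476e-05 = 78973.729.
So the output code is 78973.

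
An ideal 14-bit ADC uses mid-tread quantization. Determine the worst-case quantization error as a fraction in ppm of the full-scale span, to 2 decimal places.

30.52 ppm

Rounding → worst-case error = ½ LSB = V_FS/2^15, so 1e+06/32768 = 30.5176 ppm of full scale.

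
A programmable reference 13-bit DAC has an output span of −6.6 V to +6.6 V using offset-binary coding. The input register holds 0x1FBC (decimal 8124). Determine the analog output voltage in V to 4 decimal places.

6.4904 V

LSB = 13.2 V / 2^13 = 1.611 mV.
Code 0x1FBC = 8124 decimal.
V_out = (−6.6) + 8124 × 0.00161133 V = 6.49043 V.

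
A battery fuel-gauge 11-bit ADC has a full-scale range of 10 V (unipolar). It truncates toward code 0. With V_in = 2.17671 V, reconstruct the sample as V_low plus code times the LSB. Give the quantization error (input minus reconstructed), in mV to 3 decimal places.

3.858 mV

Step size: 10 V ÷ 2^11 = 4.883 mV.
Scaled input = 445.7902 LSBs, so code = 445.
V_rec = 0 + 445·0.00488281 = 2.1728516 V.
Error = 2.17671 − 2.1728516 = 0.00385844 V = 3.858 mV.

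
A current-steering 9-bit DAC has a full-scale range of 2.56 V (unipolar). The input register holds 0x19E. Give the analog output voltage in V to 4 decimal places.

LSB = 2.56 V / 2^9 = 5.000 mV.
Code 0x19E = 414 decimal.
V_out = 0 + 414 × 0.005 V = 2.07 V.

2.0700 V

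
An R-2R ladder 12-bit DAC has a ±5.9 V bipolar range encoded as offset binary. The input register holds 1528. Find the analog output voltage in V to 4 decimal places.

-1.4980 V

LSB = 11.8 V / 2^12 = 2.881 mV.
V_out = (−5.9) + 1528 × 0.00288086 V = -1.49805 V.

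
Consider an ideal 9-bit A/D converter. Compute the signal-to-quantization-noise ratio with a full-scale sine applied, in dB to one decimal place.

SNR ≈ 6.02·N + 1.76 dB = 6.02·9 + 1.76 = 55.94 dB.

55.9 dB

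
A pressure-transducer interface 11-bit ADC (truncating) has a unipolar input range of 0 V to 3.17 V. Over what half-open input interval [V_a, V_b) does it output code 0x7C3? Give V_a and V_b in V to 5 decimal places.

LSB = 3.17/2^11 = 1.548 mV.
Code 0x7C3 = 1987 decimal.
V_a = V_low + 1987·LSB = 3.07558 V; V_b = V_low + 1988·LSB = 3.07713 V.

[3.07558 V, 3.07713 V)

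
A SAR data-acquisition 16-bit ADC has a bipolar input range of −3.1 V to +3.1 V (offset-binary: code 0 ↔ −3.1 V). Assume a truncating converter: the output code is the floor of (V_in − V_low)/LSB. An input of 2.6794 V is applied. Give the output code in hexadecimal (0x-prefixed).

code 0xEEA2 (decimal 61090)

Full-scale span = 6.2 V; LSB = 6.2/2^16 = 94.60 µV.
Input sits at 61090.122 steps above V_low.
⌊·⌋(61090.122) = 61090.
In hexadecimal (0x-prefixed): 0xEEA2.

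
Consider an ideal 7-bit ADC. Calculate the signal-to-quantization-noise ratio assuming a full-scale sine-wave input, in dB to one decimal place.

43.9 dB

SNR ≈ 6.02·N + 1.76 dB = 6.02·7 + 1.76 = 43.90 dB.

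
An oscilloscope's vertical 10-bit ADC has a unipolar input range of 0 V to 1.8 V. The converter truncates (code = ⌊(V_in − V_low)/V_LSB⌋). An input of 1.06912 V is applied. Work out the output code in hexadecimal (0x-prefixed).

code 0x260 (decimal 608)

Full-scale span = 1.8 V; LSB = 1.8/2^10 = 1.758 mV.
(1.06912 − 0) / 0.00175781 = 608.210 LSBs.
⌊·⌋(608.210) = 608.
In hexadecimal (0x-prefixed): 0x260.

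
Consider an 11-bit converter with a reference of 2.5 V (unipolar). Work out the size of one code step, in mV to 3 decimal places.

1.221 mV

Full-scale span = 2.5 V.
LSB = 2.5 / 2^11 = 2.5 / 2048 = 0.0012207 V = 1.221 mV.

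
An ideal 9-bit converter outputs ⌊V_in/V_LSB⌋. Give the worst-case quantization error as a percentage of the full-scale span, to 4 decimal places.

0.1953 %

Truncating → worst-case error = 1 LSB = V_FS/2^9, so 100/512 = 0.195312 % of full scale.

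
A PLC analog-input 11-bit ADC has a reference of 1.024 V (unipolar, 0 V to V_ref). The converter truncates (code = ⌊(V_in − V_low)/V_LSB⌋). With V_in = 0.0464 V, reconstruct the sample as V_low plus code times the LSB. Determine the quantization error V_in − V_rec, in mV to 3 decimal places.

0.400 mV

Step size: 1.024 V ÷ 2^11 = 0.500 mV.
(V_in − V_low)/LSB = (0.0464 − 0)/0.0005 = 92.8000 → code 92 (floor).
Reconstructed: 0.046 V.
V_in − V_rec = 0.0004 V = 0.400 mV.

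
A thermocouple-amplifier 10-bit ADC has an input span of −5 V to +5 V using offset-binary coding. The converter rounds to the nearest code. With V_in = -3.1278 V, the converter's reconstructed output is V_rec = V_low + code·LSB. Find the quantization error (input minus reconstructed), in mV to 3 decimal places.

-2.800 mV

LSB = 10/2^10 = 9.766 mV.
(V_in − V_low)/LSB = (-3.1278 − (−5))/0.00976562 = 191.7133 → code 192 (round).
Code 192 maps back to (−5) + 192×0.00976562 V = -3.125 V.
Error = -3.1278 − (−3.125) = -0.0028 V = -2.800 mV.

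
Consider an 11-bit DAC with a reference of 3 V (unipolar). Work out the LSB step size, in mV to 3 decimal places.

Full-scale span = 3 V.
LSB = 3 / 2^11 = 3 / 2048 = 0.00146484 V = 1.465 mV.

1.465 mV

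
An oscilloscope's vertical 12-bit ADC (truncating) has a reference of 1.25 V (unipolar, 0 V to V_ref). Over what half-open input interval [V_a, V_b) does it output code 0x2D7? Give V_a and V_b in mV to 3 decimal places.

[221.863 mV, 222.168 mV)

LSB = 1.25/2^12 = 305.18 µV.
Code 0x2D7 = 727 decimal.
V_a = V_low + 727·LSB = 0.221863 V; V_b = V_low + 728·LSB = 0.222168 V.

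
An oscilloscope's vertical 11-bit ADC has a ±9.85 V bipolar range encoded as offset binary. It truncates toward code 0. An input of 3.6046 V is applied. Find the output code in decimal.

code 1398

Full-scale span = 19.7 V; LSB = 19.7/2^11 = 9.619 mV.
Input sits at 1398.732 steps above V_low.
So the output code is 1398.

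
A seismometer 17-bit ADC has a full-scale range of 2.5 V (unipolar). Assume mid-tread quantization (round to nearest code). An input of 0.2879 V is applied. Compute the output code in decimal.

code 15094

Full-scale span = 2.5 V; LSB = 2.5/2^17 = 19.07 µV.
Input sits at 15094.252 steps above V_low.
round(15094.252) = 15094.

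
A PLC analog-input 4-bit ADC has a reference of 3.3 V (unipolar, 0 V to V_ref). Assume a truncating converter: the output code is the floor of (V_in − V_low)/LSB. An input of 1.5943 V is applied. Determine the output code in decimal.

LSB = 3.3 V / 16 = 206.250 mV.
(V_in − V_low)/LSB = (1.5943 − 0) / 0.20625 = 7.730.
So the output code is 7.

code 7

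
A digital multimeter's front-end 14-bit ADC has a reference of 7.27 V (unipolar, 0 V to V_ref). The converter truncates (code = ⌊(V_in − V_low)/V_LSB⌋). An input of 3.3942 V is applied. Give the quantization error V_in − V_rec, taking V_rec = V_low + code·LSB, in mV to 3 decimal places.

One LSB is 7.27 V / 16384 = 443.73 µV.
(V_in − V_low)/LSB = (3.3942 − 0)/0.000443726 = 7649.3223 → code 7649 (floor).
V_rec = 0 + 7649·0.000443726 = 3.394057 V.
Error = 3.3942 − 3.394057 = 0.000142993 V = 0.143 mV.

0.143 mV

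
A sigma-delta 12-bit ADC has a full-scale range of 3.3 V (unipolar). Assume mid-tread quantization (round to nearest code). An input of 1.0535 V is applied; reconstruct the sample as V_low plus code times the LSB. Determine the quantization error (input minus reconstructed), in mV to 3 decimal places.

-0.309 mV

Step size: 3.3 V ÷ 2^12 = 0.806 mV.
(1.0535 − 0)/0.000805664 = 1307.6170; round gives code 1308.
Code 1308 maps back to 0 + 1308×0.000805664 V = 1.0538086 V.
V_in − V_rec = -0.000308594 V = -0.309 mV.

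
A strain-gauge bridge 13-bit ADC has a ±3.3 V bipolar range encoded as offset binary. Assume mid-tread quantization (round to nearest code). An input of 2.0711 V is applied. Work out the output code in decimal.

With 8192 levels over 6.6 V, one step is 0.806 mV.
(V_in − V_low)/LSB = (2.0711 − (−3.3)) / 0.000805664 = 6666.674.
So the output code is 6667.

code 6667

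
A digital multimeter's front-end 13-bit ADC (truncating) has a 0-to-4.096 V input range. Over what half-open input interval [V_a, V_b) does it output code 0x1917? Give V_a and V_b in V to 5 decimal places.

LSB = 4.096/2^13 = 0.500 mV.
Code 0x1917 = 6423 decimal.
V_a = V_low + 6423·LSB = 3.2115 V; V_b = V_low + 6424·LSB = 3.212 V.

[3.21150 V, 3.21200 V)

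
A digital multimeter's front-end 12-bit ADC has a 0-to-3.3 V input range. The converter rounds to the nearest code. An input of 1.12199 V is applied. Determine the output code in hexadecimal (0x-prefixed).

code 0x571 (decimal 1393)

With 4096 levels over 3.3 V, one step is 0.806 mV.
(V_in − V_low)/LSB = (1.12199 − 0) / 0.000805664 = 1392.628.
round(1392.628) = 1393.
In hexadecimal (0x-prefixed): 0x571.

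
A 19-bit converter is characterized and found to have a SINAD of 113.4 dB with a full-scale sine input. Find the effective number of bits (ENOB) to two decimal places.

ENOB = (SINAD − 1.76) / 6.02 = (113.4 − 1.76)/6.02 = 18.545.

18.54 bits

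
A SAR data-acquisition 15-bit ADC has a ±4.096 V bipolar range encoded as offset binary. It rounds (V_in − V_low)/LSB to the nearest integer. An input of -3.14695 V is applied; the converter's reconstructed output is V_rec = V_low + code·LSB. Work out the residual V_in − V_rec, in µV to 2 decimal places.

50.00 µV

Step size: 8.192 V ÷ 2^15 = 250.00 µV.
(V_in − V_low)/LSB = (-3.14695 − (−4.096))/0.00025 = 3796.2000 → code 3796 (round).
Code 3796 maps back to (−4.096) + 3796×0.00025 V = -3.147 V.
Error = -3.14695 − (−3.147) = 5e-05 V = 50.00 µV.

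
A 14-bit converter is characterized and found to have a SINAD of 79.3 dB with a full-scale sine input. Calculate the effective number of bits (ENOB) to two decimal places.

12.88 bits

ENOB = (SINAD − 1.76) / 6.02 = (79.3 − 1.76)/6.02 = 12.880.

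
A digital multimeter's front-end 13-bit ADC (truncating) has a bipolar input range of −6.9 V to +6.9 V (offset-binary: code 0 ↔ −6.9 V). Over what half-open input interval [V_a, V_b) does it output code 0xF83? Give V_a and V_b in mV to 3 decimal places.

[-210.571 mV, -208.887 mV)

LSB = 13.8/2^13 = 1.685 mV.
Code 0xF83 = 3971 decimal.
V_a = V_low + 3971·LSB = -0.210571 V; V_b = V_low + 3972·LSB = -0.208887 V.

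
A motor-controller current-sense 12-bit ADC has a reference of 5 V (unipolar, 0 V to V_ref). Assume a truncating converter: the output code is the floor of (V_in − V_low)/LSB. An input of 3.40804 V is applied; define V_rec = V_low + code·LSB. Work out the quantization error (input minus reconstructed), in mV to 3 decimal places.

Step size: 5 V ÷ 2^12 = 1.221 mV.
(V_in − V_low)/LSB = (3.40804 − 0)/0.0012207 = 2791.8664 → code 2791 (floor).
V_rec = 0 + 2791·0.0012207 = 3.4069824 V.
V_in − V_rec = 0.00105758 V = 1.058 mV.

1.058 mV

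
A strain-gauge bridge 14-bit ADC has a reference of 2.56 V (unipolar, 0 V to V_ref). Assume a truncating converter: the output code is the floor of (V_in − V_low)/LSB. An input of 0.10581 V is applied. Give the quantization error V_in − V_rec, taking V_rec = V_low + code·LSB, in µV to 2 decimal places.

28.75 µV

One LSB is 2.56 V / 16384 = 156.25 µV.
(V_in − V_low)/LSB = (0.10581 − 0)/0.00015625 = 677.1840 → code 677 (floor).
Code 677 maps back to 0 + 677×0.00015625 V = 0.10578125 V.
Difference: 2.875e-05 V → 28.75 µV.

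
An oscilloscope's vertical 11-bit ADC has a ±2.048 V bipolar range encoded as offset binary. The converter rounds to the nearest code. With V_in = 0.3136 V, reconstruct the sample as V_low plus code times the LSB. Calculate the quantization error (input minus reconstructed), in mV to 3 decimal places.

-0.400 mV

LSB = 4.096/2^11 = 2.000 mV.
Scaled input = 1180.8000 LSBs, so code = 1181.
Reconstructed: 0.314 V.
Difference: -0.0004 V → -0.400 mV.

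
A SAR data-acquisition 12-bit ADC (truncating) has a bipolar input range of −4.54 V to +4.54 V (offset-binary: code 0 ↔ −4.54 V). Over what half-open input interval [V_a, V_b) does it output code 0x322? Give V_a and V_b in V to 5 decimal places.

LSB = 9.08/2^12 = 2.217 mV.
Code 0x322 = 802 decimal.
V_a = V_low + 802·LSB = -2.76213 V; V_b = V_low + 803·LSB = -2.75991 V.

[-2.76213 V, -2.75991 V)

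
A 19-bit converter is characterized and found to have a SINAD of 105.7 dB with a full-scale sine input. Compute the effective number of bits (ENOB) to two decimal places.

ENOB = (SINAD − 1.76) / 6.02 = (105.7 − 1.76)/6.02 = 17.266.

17.27 bits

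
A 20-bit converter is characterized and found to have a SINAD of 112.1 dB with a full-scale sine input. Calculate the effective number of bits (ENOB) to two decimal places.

18.33 bits

ENOB = (SINAD − 1.76) / 6.02 = (112.1 − 1.76)/6.02 = 18.329.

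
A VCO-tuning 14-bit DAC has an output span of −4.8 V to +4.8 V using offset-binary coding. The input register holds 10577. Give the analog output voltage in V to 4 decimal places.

LSB = 9.6 V / 2^14 = 0.586 mV.
V_out = (−4.8) + 10577 × 0.000585937 V = 1.39746 V.

1.3975 V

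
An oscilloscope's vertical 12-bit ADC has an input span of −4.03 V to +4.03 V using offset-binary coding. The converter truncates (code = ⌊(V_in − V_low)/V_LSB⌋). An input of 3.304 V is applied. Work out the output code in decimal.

code 3727

With 4096 levels over 8.06 V, one step is 1.968 mV.
Input sits at 3727.055 steps above V_low.
Floor → code 3727.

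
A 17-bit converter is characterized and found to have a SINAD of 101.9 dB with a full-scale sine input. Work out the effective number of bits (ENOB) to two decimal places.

ENOB = (SINAD − 1.76) / 6.02 = (101.9 − 1.76)/6.02 = 16.635.

16.63 bits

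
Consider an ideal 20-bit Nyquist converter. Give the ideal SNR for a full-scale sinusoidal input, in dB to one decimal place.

SNR ≈ 6.02·N + 1.76 dB = 6.02·20 + 1.76 = 122.16 dB.

122.2 dB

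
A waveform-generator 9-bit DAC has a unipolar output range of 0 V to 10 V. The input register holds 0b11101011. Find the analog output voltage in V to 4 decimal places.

LSB = 10 V / 2^9 = 19.531 mV.
Code 0b11101011 = 235 decimal.
V_out = 0 + 235 × 0.0195312 V = 4.58984 V.

4.5898 V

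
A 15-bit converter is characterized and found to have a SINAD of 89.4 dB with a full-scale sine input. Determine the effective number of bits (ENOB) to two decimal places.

ENOB = (SINAD − 1.76) / 6.02 = (89.4 − 1.76)/6.02 = 14.558.

14.56 bits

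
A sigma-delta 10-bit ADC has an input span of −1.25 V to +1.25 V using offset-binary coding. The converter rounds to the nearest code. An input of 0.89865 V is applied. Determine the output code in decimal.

code 880

LSB = 2.5 V / 1024 = 2.441 mV.
Input sits at 880.087 steps above V_low.
So the output code is 880.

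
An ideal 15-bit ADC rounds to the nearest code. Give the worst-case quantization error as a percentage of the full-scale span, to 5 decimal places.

Rounding → worst-case error = ½ LSB = V_FS/2^16, so 100/65536 = 0.00152588 % of full scale.

0.00153 %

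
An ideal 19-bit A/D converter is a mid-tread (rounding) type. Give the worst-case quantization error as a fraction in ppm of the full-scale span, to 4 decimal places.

Rounding → worst-case error = ½ LSB = V_FS/2^20, so 1e+06/1048576 = 0.953674 ppm of full scale.

0.9537 ppm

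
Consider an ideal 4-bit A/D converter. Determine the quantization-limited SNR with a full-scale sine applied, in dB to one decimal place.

SNR ≈ 6.02·N + 1.76 dB = 6.02·4 + 1.76 = 25.84 dB.

25.8 dB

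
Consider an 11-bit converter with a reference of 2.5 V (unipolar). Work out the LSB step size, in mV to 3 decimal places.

1.221 mV

Full-scale span = 2.5 V.
LSB = 2.5 / 2^11 = 2.5 / 2048 = 0.0012207 V = 1.221 mV.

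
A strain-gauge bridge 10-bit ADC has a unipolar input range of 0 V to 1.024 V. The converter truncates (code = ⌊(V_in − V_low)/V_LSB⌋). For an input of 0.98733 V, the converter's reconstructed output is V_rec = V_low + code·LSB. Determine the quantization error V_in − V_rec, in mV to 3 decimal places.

0.330 mV

One LSB is 1.024 V / 1024 = 1.000 mV.
Scaled input = 987.3300 LSBs, so code = 987.
Code 987 maps back to 0 + 987×0.001 V = 0.987 V.
V_in − V_rec = 0.00033 V = 0.330 mV.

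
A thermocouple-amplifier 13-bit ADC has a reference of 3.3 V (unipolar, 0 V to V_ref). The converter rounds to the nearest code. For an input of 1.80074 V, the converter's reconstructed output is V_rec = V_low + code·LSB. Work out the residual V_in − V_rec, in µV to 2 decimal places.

80.82 µV

Step size: 3.3 V ÷ 2^13 = 402.83 µV.
(V_in − V_low)/LSB = (1.80074 − 0)/0.000402832 = 4470.2006 → code 4470 (round).
V_rec = 0 + 4470·0.000402832 = 1.8006592 V.
V_in − V_rec = 8.08203e-05 V = 80.82 µV.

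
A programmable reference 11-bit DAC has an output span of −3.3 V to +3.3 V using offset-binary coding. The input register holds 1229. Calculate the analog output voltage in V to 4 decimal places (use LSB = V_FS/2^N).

0.6606 V

LSB = 6.6 V / 2^11 = 3.223 mV.
V_out = (−3.3) + 1229 × 0.00322266 V = 0.660645 V.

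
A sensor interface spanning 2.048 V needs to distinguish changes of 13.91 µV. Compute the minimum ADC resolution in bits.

18 bits

Number of steps required ≥ 2.048 V / 13.91 µV = 147232.21.
Need 2^N ≥ 147232.21; 2^17 = 131072, 2^18 = 262144.
Minimum N = 18.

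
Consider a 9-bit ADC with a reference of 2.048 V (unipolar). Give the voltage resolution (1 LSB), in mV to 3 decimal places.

4.000 mV

Full-scale span = 2.048 V.
LSB = 2.048 / 2^9 = 2.048 / 512 = 0.004 V = 4.000 mV.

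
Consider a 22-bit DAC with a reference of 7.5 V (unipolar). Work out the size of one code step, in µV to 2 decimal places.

Full-scale span = 7.5 V.
LSB = 7.5 / 2^22 = 7.5 / 4194304 = 1.78814e-06 V = 1.79 µV.

1.79 µV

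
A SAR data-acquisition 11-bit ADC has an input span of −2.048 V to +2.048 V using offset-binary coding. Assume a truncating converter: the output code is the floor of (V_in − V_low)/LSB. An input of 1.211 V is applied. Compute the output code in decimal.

code 1629

Full-scale span = 4.096 V; LSB = 4.096/2^11 = 2.000 mV.
(1.211 − (−2.048)) / 0.002 = 1629.500 LSBs.
Floor → code 1629.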